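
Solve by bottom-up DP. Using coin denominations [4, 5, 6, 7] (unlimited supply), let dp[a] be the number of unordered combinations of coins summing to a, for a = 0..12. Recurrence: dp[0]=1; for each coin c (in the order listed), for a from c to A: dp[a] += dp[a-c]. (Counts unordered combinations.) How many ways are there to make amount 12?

3

after  coin     0     1     2     3     4     5     6     7     8     9    10    11    12
          4     1     0     0     0     1     0     0     0     1     0     0     0     1
          5     1     0     0     0     1     1     0     0     1     1     1     0     1
          6     1     0     0     0     1     1     1     0     1     1     2     1     2
          7     1     0     0     0     1     1     1     1     1     1     2     2     3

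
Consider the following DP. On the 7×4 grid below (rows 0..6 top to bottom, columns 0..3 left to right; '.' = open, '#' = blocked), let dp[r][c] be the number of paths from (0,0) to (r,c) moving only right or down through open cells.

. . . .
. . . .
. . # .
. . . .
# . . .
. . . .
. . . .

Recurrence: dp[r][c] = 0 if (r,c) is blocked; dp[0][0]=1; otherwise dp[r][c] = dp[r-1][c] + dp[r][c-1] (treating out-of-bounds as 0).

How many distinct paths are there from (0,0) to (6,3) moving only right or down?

44

r\c   0   1   2   3
  0   1   1   1   1
  1   1   2   3   4
  2   1   3   0   4
  3   1   4   4   8
  4   0   4   8  16
  5   0   4  12  28
  6   0   4  16  44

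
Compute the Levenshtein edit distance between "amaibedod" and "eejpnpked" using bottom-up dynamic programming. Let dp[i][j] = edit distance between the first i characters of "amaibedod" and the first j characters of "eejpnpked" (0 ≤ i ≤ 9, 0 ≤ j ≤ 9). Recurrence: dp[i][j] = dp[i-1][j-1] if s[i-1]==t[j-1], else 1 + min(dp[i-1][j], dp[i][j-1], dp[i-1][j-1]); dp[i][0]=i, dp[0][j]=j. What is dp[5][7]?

7

   ''  e  e  j  p  n  p  k  e  d
''  0  1  2  3  4  5  6  7  8  9
 a  1  1  2  3  4  5  6  7  8  9
 m  2  2  2  3  4  5  6  7  8  9
 a  3  3  3  3  4  5  6  7  8  9
 i  4  4  4  4  4  5  6  7  8  9
 b  5  5  5  5  5  5  6  7  8  9
 e  6  5  5  6  6  6  6  7  7  8
 d  7  6  6  6  7  7  7  7  8  7
 o  8  7  7  7  7  8  8  8  8  8
 d  9  8  8  8  8  8  9  9  9  8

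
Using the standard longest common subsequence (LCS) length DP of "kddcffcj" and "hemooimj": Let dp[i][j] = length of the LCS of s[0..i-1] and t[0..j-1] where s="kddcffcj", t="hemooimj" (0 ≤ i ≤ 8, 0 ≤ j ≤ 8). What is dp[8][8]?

1

   ''  h  e  m  o  o  i  m  j
''  0  0  0  0  0  0  0  0  0
 k  0  0  0  0  0  0  0  0  0
 d  0  0  0  0  0  0  0  0  0
 d  0  0  0  0  0  0  0  0  0
 c  0  0  0  0  0  0  0  0  0
 f  0  0  0  0  0  0  0  0  0
 f  0  0  0  0  0  0  0  0  0
 c  0  0  0  0  0  0  0  0  0
 j  0  0  0  0  0  0  0  0  1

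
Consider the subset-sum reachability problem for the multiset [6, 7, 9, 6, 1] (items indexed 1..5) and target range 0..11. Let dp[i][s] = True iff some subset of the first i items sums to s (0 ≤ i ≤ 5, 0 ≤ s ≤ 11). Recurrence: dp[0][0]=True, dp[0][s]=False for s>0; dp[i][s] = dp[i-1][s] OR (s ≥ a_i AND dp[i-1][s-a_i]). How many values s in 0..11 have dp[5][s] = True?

7

i\s   0   1   2   3   4   5   6   7   8   9  10  11
  0   T   F   F   F   F   F   F   F   F   F   F   F
  1   T   F   F   F   F   F   T   F   F   F   F   F
  2   T   F   F   F   F   F   T   T   F   F   F   F
  3   T   F   F   F   F   F   T   T   F   T   F   F
  4   T   F   F   F   F   F   T   T   F   T   F   F
  5   T   T   F   F   F   F   T   T   T   T   T   F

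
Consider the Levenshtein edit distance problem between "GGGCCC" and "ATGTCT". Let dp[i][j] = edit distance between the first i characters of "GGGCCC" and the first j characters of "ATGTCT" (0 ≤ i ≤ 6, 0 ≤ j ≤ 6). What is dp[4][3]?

3

   ''  A  T  G  T  C  T
''  0  1  2  3  4  5  6
 G  1  1  2  2  3  4  5
 G  2  2  2  2  3  4  5
 G  3  3  3  2  3  4  5
 C  4  4  4  3  3  3  4
 C  5  5  5  4  4  3  4
 C  6  6  6  5  5  4  4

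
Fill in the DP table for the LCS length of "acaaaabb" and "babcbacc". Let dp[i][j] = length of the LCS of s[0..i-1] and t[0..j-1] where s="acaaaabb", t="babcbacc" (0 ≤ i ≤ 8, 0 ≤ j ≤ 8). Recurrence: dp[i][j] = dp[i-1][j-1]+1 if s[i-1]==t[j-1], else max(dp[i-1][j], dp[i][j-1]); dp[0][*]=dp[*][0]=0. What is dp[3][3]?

1

   ''  b  a  b  c  b  a  c  c
''  0  0  0  0  0  0  0  0  0
 a  0  0  1  1  1  1  1  1  1
 c  0  0  1  1  2  2  2  2  2
 a  0  0  1  1  2  2  3  3  3
 a  0  0  1  1  2  2  3  3  3
 a  0  0  1  1  2  2  3  3  3
 a  0  0  1  1  2  2  3  3  3
 b  0  1  1  2  2  3  3  3  3
 b  0  1  1  2  2  3  3  3  3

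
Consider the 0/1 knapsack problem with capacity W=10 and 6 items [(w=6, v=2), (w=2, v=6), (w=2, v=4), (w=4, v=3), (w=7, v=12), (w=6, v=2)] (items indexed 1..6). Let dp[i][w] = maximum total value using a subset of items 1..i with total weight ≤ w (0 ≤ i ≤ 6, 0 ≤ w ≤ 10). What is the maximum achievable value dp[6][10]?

18

i\w   0   1   2   3   4   5   6   7   8   9  10
  0   0   0   0   0   0   0   0   0   0   0   0
  1   0   0   0   0   0   0   2   2   2   2   2
  2   0   0   6   6   6   6   6   6   8   8   8
  3   0   0   6   6  10  10  10  10  10  10  12
  4   0   0   6   6  10  10  10  10  13  13  13
  5   0   0   6   6  10  10  10  12  13  18  18
  6   0   0   6   6  10  10  10  12  13  18  18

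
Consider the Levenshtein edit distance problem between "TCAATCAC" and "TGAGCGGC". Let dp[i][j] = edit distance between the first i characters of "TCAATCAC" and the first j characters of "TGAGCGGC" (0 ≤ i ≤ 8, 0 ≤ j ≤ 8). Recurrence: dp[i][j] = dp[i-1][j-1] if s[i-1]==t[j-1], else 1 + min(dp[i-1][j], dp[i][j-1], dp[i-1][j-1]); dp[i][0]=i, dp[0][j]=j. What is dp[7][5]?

   ''  T  G  A  G  C  G  G  C
''  0  1  2  3  4  5  6  7  8
 T  1  0  1  2  3  4  5  6  7
 C  2  1  1  2  3  3  4  5  6
 A  3  2  2  1  2  3  4  5  6
 A  4  3  3  2  2  3  4  5  6
 T  5  4  4  3  3  3  4  5  6
 C  6  5  5  4  4  3  4  5  5
 A  7  6  6  5  5  4  4  5  6
 C  8  7  7  6  6  5  5  5  5

4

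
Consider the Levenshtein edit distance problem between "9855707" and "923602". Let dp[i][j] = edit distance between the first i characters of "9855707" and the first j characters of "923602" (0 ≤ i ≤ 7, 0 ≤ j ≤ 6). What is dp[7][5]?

5

   ''  9  2  3  6  0  2
''  0  1  2  3  4  5  6
 9  1  0  1  2  3  4  5
 8  2  1  1  2  3  4  5
 5  3  2  2  2  3  4  5
 5  4  3  3  3  3  4  5
 7  5  4  4  4  4  4  5
 0  6  5  5  5  5  4  5
 7  7  6  6  6  6  5  5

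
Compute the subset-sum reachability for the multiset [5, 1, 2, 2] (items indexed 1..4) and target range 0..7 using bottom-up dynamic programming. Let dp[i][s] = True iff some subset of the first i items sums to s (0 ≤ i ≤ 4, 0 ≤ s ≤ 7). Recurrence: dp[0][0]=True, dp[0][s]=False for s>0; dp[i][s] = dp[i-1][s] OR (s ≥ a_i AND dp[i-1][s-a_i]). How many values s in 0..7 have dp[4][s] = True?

i\s   0   1   2   3   4   5   6   7
  0   T   F   F   F   F   F   F   F
  1   T   F   F   F   F   T   F   F
  2   T   T   F   F   F   T   T   F
  3   T   T   T   T   F   T   T   T
  4   T   T   T   T   T   T   T   T

8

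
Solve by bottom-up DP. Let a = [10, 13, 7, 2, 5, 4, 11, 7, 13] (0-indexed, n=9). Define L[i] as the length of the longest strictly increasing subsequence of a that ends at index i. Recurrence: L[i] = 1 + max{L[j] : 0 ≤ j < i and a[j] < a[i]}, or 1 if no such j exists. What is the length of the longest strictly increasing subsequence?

   i    0    1    2    3    4    5    6    7    8
a[i]   10   13    7    2    5    4   11    7   13
L[i]    1    2    1    1    2    2    3    3    4

4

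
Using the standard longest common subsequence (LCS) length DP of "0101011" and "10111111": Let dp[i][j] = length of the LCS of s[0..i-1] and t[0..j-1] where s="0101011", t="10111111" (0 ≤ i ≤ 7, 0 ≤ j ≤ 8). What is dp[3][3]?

2

   ''  1  0  1  1  1  1  1  1
''  0  0  0  0  0  0  0  0  0
 0  0  0  1  1  1  1  1  1  1
 1  0  1  1  2  2  2  2  2  2
 0  0  1  2  2  2  2  2  2  2
 1  0  1  2  3  3  3  3  3  3
 0  0  1  2  3  3  3  3  3  3
 1  0  1  2  3  4  4  4  4  4
 1  0  1  2  3  4  5  5  5  5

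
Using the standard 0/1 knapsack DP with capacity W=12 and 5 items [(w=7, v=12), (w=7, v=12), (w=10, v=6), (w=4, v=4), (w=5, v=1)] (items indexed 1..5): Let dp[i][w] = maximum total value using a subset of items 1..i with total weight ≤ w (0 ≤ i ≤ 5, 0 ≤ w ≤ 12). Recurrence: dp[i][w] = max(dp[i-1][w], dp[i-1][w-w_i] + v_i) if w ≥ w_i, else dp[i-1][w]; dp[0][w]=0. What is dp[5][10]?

12

i\w   0   1   2   3   4   5   6   7   8   9  10  11  12
  0   0   0   0   0   0   0   0   0   0   0   0   0   0
  1   0   0   0   0   0   0   0  12  12  12  12  12  12
  2   0   0   0   0   0   0   0  12  12  12  12  12  12
  3   0   0   0   0   0   0   0  12  12  12  12  12  12
  4   0   0   0   0   4   4   4  12  12  12  12  16  16
  5   0   0   0   0   4   4   4  12  12  12  12  16  16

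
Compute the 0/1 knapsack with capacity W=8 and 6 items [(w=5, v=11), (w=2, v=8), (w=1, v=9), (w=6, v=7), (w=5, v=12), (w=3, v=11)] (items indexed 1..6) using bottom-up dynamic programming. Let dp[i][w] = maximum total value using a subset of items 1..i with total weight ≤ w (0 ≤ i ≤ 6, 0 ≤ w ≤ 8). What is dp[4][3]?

17

i\w   0   1   2   3   4   5   6   7   8
  0   0   0   0   0   0   0   0   0   0
  1   0   0   0   0   0  11  11  11  11
  2   0   0   8   8   8  11  11  19  19
  3   0   9   9  17  17  17  20  20  28
  4   0   9   9  17  17  17  20  20  28
  5   0   9   9  17  17  17  21  21  29
  6   0   9   9  17  20  20  28  28  29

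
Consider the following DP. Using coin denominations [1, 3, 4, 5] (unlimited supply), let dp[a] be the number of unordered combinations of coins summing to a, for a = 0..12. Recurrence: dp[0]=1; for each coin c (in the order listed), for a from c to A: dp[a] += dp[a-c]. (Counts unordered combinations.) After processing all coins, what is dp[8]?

8

after  coin     0     1     2     3     4     5     6     7     8     9    10    11    12
          1     1     1     1     1     1     1     1     1     1     1     1     1     1
          3     1     1     1     2     2     2     3     3     3     4     4     4     5
          4     1     1     1     2     3     3     4     5     6     7     8     9    11
          5     1     1     1     2     3     4     5     6     8    10    12    14    17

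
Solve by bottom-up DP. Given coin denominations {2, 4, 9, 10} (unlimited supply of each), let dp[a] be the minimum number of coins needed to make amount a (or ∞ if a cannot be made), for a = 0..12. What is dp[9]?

 a  0  1  2  3  4  5  6  7  8  9 10 11 12
dp  0  -  1  -  1  -  2  -  2  1  1  2  2
(- denotes ∞ / unreachable)

1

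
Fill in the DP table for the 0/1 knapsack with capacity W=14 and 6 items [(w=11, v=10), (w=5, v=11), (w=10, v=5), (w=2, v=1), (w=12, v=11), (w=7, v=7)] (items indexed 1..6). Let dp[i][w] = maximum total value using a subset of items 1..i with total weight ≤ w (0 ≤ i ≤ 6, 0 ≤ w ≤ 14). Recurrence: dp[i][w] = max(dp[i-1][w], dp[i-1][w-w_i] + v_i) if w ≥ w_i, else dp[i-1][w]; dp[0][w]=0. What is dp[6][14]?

i\w   0   1   2   3   4   5   6   7   8   9  10  11  12  13  14
  0   0   0   0   0   0   0   0   0   0   0   0   0   0   0   0
  1   0   0   0   0   0   0   0   0   0   0   0  10  10  10  10
  2   0   0   0   0   0  11  11  11  11  11  11  11  11  11  11
  3   0   0   0   0   0  11  11  11  11  11  11  11  11  11  11
  4   0   0   1   1   1  11  11  12  12  12  12  12  12  12  12
  5   0   0   1   1   1  11  11  12  12  12  12  12  12  12  12
  6   0   0   1   1   1  11  11  12  12  12  12  12  18  18  19

19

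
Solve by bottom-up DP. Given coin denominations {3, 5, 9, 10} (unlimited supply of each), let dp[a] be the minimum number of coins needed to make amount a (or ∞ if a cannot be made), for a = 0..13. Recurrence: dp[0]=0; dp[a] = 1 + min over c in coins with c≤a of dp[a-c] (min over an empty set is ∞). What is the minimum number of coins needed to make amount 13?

2

 a  0  1  2  3  4  5  6  7  8  9 10 11 12 13
dp  0  -  -  1  -  1  2  -  2  1  1  3  2  2
(- denotes ∞ / unreachable)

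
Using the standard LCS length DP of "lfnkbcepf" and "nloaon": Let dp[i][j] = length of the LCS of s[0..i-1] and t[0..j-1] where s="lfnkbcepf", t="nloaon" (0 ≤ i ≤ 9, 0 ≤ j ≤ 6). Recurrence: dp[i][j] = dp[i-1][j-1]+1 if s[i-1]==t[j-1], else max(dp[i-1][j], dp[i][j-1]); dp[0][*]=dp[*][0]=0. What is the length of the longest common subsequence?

2

   ''  n  l  o  a  o  n
''  0  0  0  0  0  0  0
 l  0  0  1  1  1  1  1
 f  0  0  1  1  1  1  1
 n  0  1  1  1  1  1  2
 k  0  1  1  1  1  1  2
 b  0  1  1  1  1  1  2
 c  0  1  1  1  1  1  2
 e  0  1  1  1  1  1  2
 p  0  1  1  1  1  1  2
 f  0  1  1  1  1  1  2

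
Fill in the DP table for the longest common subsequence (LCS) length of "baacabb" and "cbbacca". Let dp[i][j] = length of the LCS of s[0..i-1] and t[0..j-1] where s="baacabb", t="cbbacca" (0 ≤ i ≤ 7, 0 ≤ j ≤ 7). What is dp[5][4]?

   ''  c  b  b  a  c  c  a
''  0  0  0  0  0  0  0  0
 b  0  0  1  1  1  1  1  1
 a  0  0  1  1  2  2  2  2
 a  0  0  1  1  2  2  2  3
 c  0  1  1  1  2  3  3  3
 a  0  1  1  1  2  3  3  4
 b  0  1  2  2  2  3  3  4
 b  0  1  2  3  3  3  3  4

2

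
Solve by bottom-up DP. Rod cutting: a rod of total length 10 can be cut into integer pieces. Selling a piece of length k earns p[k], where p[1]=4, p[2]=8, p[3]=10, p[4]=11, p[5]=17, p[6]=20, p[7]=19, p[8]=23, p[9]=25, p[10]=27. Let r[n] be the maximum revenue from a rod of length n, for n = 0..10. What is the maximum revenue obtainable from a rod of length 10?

   n    0    1    2    3    4    5    6    7    8    9   10
r[n]    0    4    8   12   16   20   24   28   32   36   40

40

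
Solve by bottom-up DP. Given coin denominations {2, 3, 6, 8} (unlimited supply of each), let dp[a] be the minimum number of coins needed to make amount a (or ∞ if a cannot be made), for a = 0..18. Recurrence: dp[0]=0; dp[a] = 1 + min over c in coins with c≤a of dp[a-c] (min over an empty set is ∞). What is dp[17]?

3

 a  0  1  2  3  4  5  6  7  8  9 10 11 12 13 14 15 16 17 18
dp  0  -  1  1  2  2  1  3  1  2  2  2  2  3  2  3  2  3  3
(- denotes ∞ / unreachable)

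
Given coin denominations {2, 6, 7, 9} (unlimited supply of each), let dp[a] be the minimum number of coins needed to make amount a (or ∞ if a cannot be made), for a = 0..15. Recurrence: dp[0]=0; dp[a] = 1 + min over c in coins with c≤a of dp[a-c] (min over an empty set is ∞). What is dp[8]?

 a  0  1  2  3  4  5  6  7  8  9 10 11 12 13 14 15
dp  0  -  1  -  2  -  1  1  2  1  3  2  2  2  2  2
(- denotes ∞ / unreachable)

2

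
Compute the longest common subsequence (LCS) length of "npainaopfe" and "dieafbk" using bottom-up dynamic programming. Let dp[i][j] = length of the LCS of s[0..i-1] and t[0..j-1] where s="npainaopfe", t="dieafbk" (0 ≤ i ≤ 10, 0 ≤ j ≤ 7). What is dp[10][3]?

   ''  d  i  e  a  f  b  k
''  0  0  0  0  0  0  0  0
 n  0  0  0  0  0  0  0  0
 p  0  0  0  0  0  0  0  0
 a  0  0  0  0  1  1  1  1
 i  0  0  1  1  1  1  1  1
 n  0  0  1  1  1  1  1  1
 a  0  0  1  1  2  2  2  2
 o  0  0  1  1  2  2  2  2
 p  0  0  1  1  2  2  2  2
 f  0  0  1  1  2  3  3  3
 e  0  0  1  2  2  3  3  3

2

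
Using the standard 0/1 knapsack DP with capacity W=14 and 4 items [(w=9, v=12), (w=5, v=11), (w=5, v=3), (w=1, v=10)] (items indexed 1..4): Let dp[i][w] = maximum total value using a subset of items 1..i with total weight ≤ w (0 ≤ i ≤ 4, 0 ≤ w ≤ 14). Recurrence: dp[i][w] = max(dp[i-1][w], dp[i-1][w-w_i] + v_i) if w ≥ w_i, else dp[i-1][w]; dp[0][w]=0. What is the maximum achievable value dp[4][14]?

24

i\w   0   1   2   3   4   5   6   7   8   9  10  11  12  13  14
  0   0   0   0   0   0   0   0   0   0   0   0   0   0   0   0
  1   0   0   0   0   0   0   0   0   0  12  12  12  12  12  12
  2   0   0   0   0   0  11  11  11  11  12  12  12  12  12  23
  3   0   0   0   0   0  11  11  11  11  12  14  14  14  14  23
  4   0  10  10  10  10  11  21  21  21  21  22  24  24  24  24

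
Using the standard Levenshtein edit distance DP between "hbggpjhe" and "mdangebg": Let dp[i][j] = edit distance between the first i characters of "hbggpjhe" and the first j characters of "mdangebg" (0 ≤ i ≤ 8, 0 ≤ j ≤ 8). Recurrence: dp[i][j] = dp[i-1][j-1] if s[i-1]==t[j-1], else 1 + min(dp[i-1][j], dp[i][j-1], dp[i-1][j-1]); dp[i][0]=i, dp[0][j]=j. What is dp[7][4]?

   ''  m  d  a  n  g  e  b  g
''  0  1  2  3  4  5  6  7  8
 h  1  1  2  3  4  5  6  7  8
 b  2  2  2  3  4  5  6  6  7
 g  3  3  3  3  4  4  5  6  6
 g  4  4  4  4  4  4  5  6  6
 p  5  5  5  5  5  5  5  6  7
 j  6  6  6  6  6  6  6  6  7
 h  7  7  7  7  7  7  7  7  7
 e  8  8  8  8  8  8  7  8  8

7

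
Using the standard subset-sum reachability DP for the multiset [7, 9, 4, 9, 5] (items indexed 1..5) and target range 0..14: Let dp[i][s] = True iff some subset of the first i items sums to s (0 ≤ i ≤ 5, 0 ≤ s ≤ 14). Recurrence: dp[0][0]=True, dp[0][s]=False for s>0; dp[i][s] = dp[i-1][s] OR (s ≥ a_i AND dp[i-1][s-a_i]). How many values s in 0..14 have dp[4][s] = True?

6

i\s   0   1   2   3   4   5   6   7   8   9  10  11  12  13  14
  0   T   F   F   F   F   F   F   F   F   F   F   F   F   F   F
  1   T   F   F   F   F   F   F   T   F   F   F   F   F   F   F
  2   T   F   F   F   F   F   F   T   F   T   F   F   F   F   F
  3   T   F   F   F   T   F   F   T   F   T   F   T   F   T   F
  4   T   F   F   F   T   F   F   T   F   T   F   T   F   T   F
  5   T   F   F   F   T   T   F   T   F   T   F   T   T   T   T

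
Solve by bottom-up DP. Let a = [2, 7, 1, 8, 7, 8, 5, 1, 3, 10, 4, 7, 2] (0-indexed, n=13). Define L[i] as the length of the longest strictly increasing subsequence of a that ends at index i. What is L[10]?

   i    0    1    2    3    4    5    6    7    8    9   10   11   12
a[i]    2    7    1    8    7    8    5    1    3   10    4    7    2
L[i]    1    2    1    3    2    3    2    1    2    4    3    4    2

3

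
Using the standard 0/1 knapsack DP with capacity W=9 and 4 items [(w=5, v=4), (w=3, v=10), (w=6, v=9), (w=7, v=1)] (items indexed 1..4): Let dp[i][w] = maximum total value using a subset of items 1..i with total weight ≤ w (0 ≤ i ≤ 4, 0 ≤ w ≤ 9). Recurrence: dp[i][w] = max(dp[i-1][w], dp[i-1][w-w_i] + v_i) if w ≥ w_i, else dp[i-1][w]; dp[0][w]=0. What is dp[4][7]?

i\w   0   1   2   3   4   5   6   7   8   9
  0   0   0   0   0   0   0   0   0   0   0
  1   0   0   0   0   0   4   4   4   4   4
  2   0   0   0  10  10  10  10  10  14  14
  3   0   0   0  10  10  10  10  10  14  19
  4   0   0   0  10  10  10  10  10  14  19

10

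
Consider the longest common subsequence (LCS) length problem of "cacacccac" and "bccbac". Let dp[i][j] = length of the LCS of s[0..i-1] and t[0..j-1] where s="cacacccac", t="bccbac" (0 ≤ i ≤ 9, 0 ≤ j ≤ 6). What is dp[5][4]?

2

   ''  b  c  c  b  a  c
''  0  0  0  0  0  0  0
 c  0  0  1  1  1  1  1
 a  0  0  1  1  1  2  2
 c  0  0  1  2  2  2  3
 a  0  0  1  2  2  3  3
 c  0  0  1  2  2  3  4
 c  0  0  1  2  2  3  4
 c  0  0  1  2  2  3  4
 a  0  0  1  2  2  3  4
 c  0  0  1  2  2  3  4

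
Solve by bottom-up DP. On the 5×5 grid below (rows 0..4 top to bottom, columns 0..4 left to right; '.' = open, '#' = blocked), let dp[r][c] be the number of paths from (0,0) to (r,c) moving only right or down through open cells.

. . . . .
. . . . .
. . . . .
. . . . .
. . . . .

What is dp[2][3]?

10

r\c   0   1   2   3   4
  0   1   1   1   1   1
  1   1   2   3   4   5
  2   1   3   6  10  15
  3   1   4  10  20  35
  4   1   5  15  35  70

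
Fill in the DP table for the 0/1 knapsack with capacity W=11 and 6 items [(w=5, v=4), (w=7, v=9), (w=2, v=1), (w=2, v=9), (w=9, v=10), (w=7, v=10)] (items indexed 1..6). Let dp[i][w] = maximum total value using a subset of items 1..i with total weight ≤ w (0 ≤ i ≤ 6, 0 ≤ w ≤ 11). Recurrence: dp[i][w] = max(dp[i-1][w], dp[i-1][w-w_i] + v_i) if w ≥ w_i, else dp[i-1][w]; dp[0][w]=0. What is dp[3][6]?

i\w   0   1   2   3   4   5   6   7   8   9  10  11
  0   0   0   0   0   0   0   0   0   0   0   0   0
  1   0   0   0   0   0   4   4   4   4   4   4   4
  2   0   0   0   0   0   4   4   9   9   9   9   9
  3   0   0   1   1   1   4   4   9   9  10  10  10
  4   0   0   9   9  10  10  10  13  13  18  18  19
  5   0   0   9   9  10  10  10  13  13  18  18  19
  6   0   0   9   9  10  10  10  13  13  19  19  20

4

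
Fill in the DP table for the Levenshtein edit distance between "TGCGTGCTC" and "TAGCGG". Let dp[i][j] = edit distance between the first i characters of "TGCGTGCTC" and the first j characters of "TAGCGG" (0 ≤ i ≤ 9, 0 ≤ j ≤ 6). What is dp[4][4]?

2

   ''  T  A  G  C  G  G
''  0  1  2  3  4  5  6
 T  1  0  1  2  3  4  5
 G  2  1  1  1  2  3  4
 C  3  2  2  2  1  2  3
 G  4  3  3  2  2  1  2
 T  5  4  4  3  3  2  2
 G  6  5  5  4  4  3  2
 C  7  6  6  5  4  4  3
 T  8  7  7  6  5  5  4
 C  9  8  8  7  6  6  5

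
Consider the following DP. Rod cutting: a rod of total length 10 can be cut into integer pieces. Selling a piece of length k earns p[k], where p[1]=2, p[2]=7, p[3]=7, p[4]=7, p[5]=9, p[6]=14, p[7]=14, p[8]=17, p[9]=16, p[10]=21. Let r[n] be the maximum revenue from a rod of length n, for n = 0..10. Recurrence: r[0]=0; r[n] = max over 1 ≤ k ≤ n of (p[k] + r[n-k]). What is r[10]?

   n    0    1    2    3    4    5    6    7    8    9   10
r[n]    0    2    7    9   14   16   21   23   28   30   35

35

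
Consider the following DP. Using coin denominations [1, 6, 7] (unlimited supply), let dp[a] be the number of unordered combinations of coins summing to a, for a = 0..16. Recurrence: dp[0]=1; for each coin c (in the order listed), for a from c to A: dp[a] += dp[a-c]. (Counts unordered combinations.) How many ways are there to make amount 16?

6

after  coin     0     1     2     3     4     5     6     7     8     9    10    11    12    13    14    15    16
          1     1     1     1     1     1     1     1     1     1     1     1     1     1     1     1     1     1
          6     1     1     1     1     1     1     2     2     2     2     2     2     3     3     3     3     3
          7     1     1     1     1     1     1     2     3     3     3     3     3     4     5     6     6     6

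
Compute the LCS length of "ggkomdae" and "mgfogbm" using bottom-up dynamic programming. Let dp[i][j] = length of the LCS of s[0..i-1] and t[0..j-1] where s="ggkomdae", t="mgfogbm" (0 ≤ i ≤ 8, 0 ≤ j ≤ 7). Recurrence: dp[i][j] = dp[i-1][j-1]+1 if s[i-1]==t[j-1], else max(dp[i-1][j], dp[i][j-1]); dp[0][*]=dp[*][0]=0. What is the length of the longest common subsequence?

   ''  m  g  f  o  g  b  m
''  0  0  0  0  0  0  0  0
 g  0  0  1  1  1  1  1  1
 g  0  0  1  1  1  2  2  2
 k  0  0  1  1  1  2  2  2
 o  0  0  1  1  2  2  2  2
 m  0  1  1  1  2  2  2  3
 d  0  1  1  1  2  2  2  3
 a  0  1  1  1  2  2  2  3
 e  0  1  1  1  2  2  2  3

3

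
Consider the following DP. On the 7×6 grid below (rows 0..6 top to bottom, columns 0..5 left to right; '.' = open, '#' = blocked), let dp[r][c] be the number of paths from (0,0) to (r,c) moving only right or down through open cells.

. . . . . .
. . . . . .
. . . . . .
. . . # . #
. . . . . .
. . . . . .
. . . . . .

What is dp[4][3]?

r\c   0   1   2   3   4   5
  0   1   1   1   1   1   1
  1   1   2   3   4   5   6
  2   1   3   6  10  15  21
  3   1   4  10   0  15   0
  4   1   5  15  15  30  30
  5   1   6  21  36  66  96
  6   1   7  28  64 130 226

15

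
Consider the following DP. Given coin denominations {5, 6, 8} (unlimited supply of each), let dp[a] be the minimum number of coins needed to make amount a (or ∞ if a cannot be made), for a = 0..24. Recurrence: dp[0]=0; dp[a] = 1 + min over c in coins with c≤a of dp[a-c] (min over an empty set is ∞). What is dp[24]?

3

 a  0  1  2  3  4  5  6  7  8  9 10 11 12 13 14 15 16 17 18 19 20 21 22 23 24
dp  0  -  -  -  -  1  1  -  1  -  2  2  2  2  2  3  2  3  3  3  3  3  3  4  3
(- denotes ∞ / unreachable)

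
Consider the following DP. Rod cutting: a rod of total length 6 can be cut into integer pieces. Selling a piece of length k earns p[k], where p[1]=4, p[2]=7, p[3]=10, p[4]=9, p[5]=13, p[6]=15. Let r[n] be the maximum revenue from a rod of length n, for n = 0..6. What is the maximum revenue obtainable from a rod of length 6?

24

   n    0    1    2    3    4    5    6
r[n]    0    4    8   12   16   20   24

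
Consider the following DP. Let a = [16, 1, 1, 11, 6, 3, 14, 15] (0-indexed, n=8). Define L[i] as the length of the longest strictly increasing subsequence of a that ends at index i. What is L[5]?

   i    0    1    2    3    4    5    6    7
a[i]   16    1    1   11    6    3   14   15
L[i]    1    1    1    2    2    2    3    4

2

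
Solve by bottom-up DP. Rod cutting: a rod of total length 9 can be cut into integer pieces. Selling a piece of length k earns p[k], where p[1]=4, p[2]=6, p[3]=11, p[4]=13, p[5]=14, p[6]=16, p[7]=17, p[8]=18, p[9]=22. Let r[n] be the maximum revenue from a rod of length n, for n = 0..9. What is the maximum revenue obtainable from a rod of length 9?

   n    0    1    2    3    4    5    6    7    8    9
r[n]    0    4    8   12   16   20   24   28   32   36

36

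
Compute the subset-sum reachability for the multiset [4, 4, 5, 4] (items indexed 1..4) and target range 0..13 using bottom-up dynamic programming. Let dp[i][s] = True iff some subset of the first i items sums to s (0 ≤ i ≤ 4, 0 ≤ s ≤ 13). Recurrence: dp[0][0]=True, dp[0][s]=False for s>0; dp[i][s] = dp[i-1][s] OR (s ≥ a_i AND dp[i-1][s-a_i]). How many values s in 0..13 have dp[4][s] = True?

7

i\s   0   1   2   3   4   5   6   7   8   9  10  11  12  13
  0   T   F   F   F   F   F   F   F   F   F   F   F   F   F
  1   T   F   F   F   T   F   F   F   F   F   F   F   F   F
  2   T   F   F   F   T   F   F   F   T   F   F   F   F   F
  3   T   F   F   F   T   T   F   F   T   T   F   F   F   T
  4   T   F   F   F   T   T   F   F   T   T   F   F   T   T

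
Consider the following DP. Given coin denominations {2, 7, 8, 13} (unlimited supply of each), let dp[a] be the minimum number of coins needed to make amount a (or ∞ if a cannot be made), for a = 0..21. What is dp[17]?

 a  0  1  2  3  4  5  6  7  8  9 10 11 12 13 14 15 16 17 18 19 20 21
dp  0  -  1  -  2  -  3  1  1  2  2  3  3  1  2  2  2  3  3  4  2  2
(- denotes ∞ / unreachable)

3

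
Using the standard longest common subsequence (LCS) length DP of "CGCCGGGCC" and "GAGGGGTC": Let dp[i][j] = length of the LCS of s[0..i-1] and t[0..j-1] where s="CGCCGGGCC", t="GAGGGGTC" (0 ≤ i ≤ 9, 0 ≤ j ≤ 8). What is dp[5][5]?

   ''  G  A  G  G  G  G  T  C
''  0  0  0  0  0  0  0  0  0
 C  0  0  0  0  0  0  0  0  1
 G  0  1  1  1  1  1  1  1  1
 C  0  1  1  1  1  1  1  1  2
 C  0  1  1  1  1  1  1  1  2
 G  0  1  1  2  2  2  2  2  2
 G  0  1  1  2  3  3  3  3  3
 G  0  1  1  2  3  4  4  4  4
 C  0  1  1  2  3  4  4  4  5
 C  0  1  1  2  3  4  4  4  5

2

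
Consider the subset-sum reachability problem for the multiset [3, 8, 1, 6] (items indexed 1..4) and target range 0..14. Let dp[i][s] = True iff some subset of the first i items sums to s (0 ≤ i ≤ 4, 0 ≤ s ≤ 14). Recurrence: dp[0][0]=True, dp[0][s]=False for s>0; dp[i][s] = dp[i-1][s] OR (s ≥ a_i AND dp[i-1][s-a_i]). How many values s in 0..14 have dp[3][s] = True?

8

i\s   0   1   2   3   4   5   6   7   8   9  10  11  12  13  14
  0   T   F   F   F   F   F   F   F   F   F   F   F   F   F   F
  1   T   F   F   T   F   F   F   F   F   F   F   F   F   F   F
  2   T   F   F   T   F   F   F   F   T   F   F   T   F   F   F
  3   T   T   F   T   T   F   F   F   T   T   F   T   T   F   F
  4   T   T   F   T   T   F   T   T   T   T   T   T   T   F   T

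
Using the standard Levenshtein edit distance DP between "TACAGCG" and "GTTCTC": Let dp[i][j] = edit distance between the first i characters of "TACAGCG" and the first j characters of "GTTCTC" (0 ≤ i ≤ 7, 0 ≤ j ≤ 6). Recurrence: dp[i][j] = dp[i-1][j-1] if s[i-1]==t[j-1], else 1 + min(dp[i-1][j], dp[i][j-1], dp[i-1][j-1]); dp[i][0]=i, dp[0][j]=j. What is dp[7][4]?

   ''  G  T  T  C  T  C
''  0  1  2  3  4  5  6
 T  1  1  1  2  3  4  5
 A  2  2  2  2  3  4  5
 C  3  3  3  3  2  3  4
 A  4  4  4  4  3  3  4
 G  5  4  5  5  4  4  4
 C  6  5  5  6  5  5  4
 G  7  6  6  6  6  6  5

6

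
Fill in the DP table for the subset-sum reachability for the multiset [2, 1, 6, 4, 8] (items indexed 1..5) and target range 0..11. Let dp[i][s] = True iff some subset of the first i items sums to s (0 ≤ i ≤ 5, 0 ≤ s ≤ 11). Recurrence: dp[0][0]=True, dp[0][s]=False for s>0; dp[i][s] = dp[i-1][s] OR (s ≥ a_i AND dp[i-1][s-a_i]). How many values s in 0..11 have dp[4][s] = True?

12

i\s   0   1   2   3   4   5   6   7   8   9  10  11
  0   T   F   F   F   F   F   F   F   F   F   F   F
  1   T   F   T   F   F   F   F   F   F   F   F   F
  2   T   T   T   T   F   F   F   F   F   F   F   F
  3   T   T   T   T   F   F   T   T   T   T   F   F
  4   T   T   T   T   T   T   T   T   T   T   T   T
  5   T   T   T   T   T   T   T   T   T   T   T   T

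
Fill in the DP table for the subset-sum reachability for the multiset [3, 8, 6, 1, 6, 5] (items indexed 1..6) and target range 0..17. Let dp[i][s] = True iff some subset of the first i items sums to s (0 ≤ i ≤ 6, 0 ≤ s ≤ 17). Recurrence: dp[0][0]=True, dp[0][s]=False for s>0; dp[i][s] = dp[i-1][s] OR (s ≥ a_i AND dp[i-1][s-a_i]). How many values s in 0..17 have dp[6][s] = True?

i\s   0   1   2   3   4   5   6   7   8   9  10  11  12  13  14  15  16  17
  0   T   F   F   F   F   F   F   F   F   F   F   F   F   F   F   F   F   F
  1   T   F   F   T   F   F   F   F   F   F   F   F   F   F   F   F   F   F
  2   T   F   F   T   F   F   F   F   T   F   F   T   F   F   F   F   F   F
  3   T   F   F   T   F   F   T   F   T   T   F   T   F   F   T   F   F   T
  4   T   T   F   T   T   F   T   T   T   T   T   T   T   F   T   T   F   T
  5   T   T   F   T   T   F   T   T   T   T   T   T   T   T   T   T   T   T
  6   T   T   F   T   T   T   T   T   T   T   T   T   T   T   T   T   T   T

17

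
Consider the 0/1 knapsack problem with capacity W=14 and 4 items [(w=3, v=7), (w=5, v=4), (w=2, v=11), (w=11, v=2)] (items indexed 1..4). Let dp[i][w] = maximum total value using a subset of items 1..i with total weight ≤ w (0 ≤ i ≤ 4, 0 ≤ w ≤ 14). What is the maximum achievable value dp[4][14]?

22

i\w   0   1   2   3   4   5   6   7   8   9  10  11  12  13  14
  0   0   0   0   0   0   0   0   0   0   0   0   0   0   0   0
  1   0   0   0   7   7   7   7   7   7   7   7   7   7   7   7
  2   0   0   0   7   7   7   7   7  11  11  11  11  11  11  11
  3   0   0  11  11  11  18  18  18  18  18  22  22  22  22  22
  4   0   0  11  11  11  18  18  18  18  18  22  22  22  22  22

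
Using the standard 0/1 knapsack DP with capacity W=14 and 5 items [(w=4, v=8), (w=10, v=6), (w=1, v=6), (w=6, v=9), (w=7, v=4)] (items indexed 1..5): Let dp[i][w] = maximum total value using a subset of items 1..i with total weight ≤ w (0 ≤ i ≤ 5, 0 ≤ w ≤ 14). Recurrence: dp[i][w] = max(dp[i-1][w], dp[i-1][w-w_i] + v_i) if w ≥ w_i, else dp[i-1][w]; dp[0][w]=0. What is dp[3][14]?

i\w   0   1   2   3   4   5   6   7   8   9  10  11  12  13  14
  0   0   0   0   0   0   0   0   0   0   0   0   0   0   0   0
  1   0   0   0   0   8   8   8   8   8   8   8   8   8   8   8
  2   0   0   0   0   8   8   8   8   8   8   8   8   8   8  14
  3   0   6   6   6   8  14  14  14  14  14  14  14  14  14  14
  4   0   6   6   6   8  14  14  15  15  15  17  23  23  23  23
  5   0   6   6   6   8  14  14  15  15  15  17  23  23  23  23

14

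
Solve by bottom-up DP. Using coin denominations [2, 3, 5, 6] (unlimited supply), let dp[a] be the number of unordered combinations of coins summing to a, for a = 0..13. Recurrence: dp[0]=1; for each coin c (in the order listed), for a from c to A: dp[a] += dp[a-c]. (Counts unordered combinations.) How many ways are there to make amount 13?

after  coin     0     1     2     3     4     5     6     7     8     9    10    11    12    13
          2     1     0     1     0     1     0     1     0     1     0     1     0     1     0
          3     1     0     1     1     1     1     2     1     2     2     2     2     3     2
          5     1     0     1     1     1     2     2     2     3     3     4     4     5     5
          6     1     0     1     1     1     2     3     2     4     4     5     6     8     7

7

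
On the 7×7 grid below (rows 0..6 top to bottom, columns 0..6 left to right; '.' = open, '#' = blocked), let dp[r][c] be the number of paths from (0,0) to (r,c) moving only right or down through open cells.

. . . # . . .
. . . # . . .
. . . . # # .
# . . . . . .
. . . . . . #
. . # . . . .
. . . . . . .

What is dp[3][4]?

15

r\c   0   1   2   3   4   5   6
  0   1   1   1   0   0   0   0
  1   1   2   3   0   0   0   0
  2   1   3   6   6   0   0   0
  3   0   3   9  15  15  15  15
  4   0   3  12  27  42  57   0
  5   0   3   0  27  69 126 126
  6   0   3   3  30  99 225 351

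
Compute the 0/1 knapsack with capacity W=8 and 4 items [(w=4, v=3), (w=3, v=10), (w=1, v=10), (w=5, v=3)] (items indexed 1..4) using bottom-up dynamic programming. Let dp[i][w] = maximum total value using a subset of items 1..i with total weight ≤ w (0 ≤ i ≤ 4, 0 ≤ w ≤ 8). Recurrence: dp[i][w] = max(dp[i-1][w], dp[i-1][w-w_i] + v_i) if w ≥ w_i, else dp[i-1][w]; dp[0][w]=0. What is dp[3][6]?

20

i\w   0   1   2   3   4   5   6   7   8
  0   0   0   0   0   0   0   0   0   0
  1   0   0   0   0   3   3   3   3   3
  2   0   0   0  10  10  10  10  13  13
  3   0  10  10  10  20  20  20  20  23
  4   0  10  10  10  20  20  20  20  23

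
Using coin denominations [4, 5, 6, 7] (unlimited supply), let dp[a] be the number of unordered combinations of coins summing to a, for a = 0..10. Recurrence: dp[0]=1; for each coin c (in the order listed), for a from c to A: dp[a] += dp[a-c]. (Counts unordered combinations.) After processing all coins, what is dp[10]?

2

after  coin     0     1     2     3     4     5     6     7     8     9    10
          4     1     0     0     0     1     0     0     0     1     0     0
          5     1     0     0     0     1     1     0     0     1     1     1
          6     1     0     0     0     1     1     1     0     1     1     2
          7     1     0     0     0     1     1     1     1     1     1     2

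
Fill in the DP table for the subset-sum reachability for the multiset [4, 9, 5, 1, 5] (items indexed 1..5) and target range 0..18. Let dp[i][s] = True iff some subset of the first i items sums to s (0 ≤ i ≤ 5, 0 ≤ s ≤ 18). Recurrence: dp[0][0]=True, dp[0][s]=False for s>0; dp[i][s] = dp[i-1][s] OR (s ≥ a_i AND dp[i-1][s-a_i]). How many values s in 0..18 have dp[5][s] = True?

12

i\s   0   1   2   3   4   5   6   7   8   9  10  11  12  13  14  15  16  17  18
  0   T   F   F   F   F   F   F   F   F   F   F   F   F   F   F   F   F   F   F
  1   T   F   F   F   T   F   F   F   F   F   F   F   F   F   F   F   F   F   F
  2   T   F   F   F   T   F   F   F   F   T   F   F   F   T   F   F   F   F   F
  3   T   F   F   F   T   T   F   F   F   T   F   F   F   T   T   F   F   F   T
  4   T   T   F   F   T   T   T   F   F   T   T   F   F   T   T   T   F   F   T
  5   T   T   F   F   T   T   T   F   F   T   T   T   F   T   T   T   F   F   T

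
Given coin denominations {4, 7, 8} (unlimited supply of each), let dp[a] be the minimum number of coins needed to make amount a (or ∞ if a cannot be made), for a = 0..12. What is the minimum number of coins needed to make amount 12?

 a  0  1  2  3  4  5  6  7  8  9 10 11 12
dp  0  -  -  -  1  -  -  1  1  -  -  2  2
(- denotes ∞ / unreachable)

2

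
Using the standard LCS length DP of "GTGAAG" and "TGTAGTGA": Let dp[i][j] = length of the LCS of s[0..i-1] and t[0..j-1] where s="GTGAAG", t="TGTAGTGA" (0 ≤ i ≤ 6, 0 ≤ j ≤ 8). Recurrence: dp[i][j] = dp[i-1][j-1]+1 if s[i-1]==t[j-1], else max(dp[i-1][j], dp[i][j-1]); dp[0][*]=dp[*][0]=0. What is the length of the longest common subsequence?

4

   ''  T  G  T  A  G  T  G  A
''  0  0  0  0  0  0  0  0  0
 G  0  0  1  1  1  1  1  1  1
 T  0  1  1  2  2  2  2  2  2
 G  0  1  2  2  2  3  3  3  3
 A  0  1  2  2  3  3  3  3  4
 A  0  1  2  2  3  3  3  3  4
 G  0  1  2  2  3  4  4  4  4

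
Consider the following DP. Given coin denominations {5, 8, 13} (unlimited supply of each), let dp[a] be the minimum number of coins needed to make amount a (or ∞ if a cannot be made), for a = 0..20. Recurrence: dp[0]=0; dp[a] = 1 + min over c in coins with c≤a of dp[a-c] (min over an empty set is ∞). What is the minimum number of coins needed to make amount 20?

4

 a  0  1  2  3  4  5  6  7  8  9 10 11 12 13 14 15 16 17 18 19 20
dp  0  -  -  -  -  1  -  -  1  -  2  -  -  1  -  3  2  -  2  -  4
(- denotes ∞ / unreachable)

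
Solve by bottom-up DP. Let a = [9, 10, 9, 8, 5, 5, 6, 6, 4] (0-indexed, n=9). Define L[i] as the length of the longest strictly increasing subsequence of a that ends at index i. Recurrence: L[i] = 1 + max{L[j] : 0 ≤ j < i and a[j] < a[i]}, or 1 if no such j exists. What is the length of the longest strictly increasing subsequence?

   i    0    1    2    3    4    5    6    7    8
a[i]    9   10    9    8    5    5    6    6    4
L[i]    1    2    1    1    1    1    2    2    1

2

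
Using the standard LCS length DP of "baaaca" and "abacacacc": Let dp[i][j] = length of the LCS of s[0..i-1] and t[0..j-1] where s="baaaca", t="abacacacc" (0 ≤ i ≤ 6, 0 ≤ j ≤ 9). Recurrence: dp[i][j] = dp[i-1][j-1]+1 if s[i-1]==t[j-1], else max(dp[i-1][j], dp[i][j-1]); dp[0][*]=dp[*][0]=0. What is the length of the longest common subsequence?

   ''  a  b  a  c  a  c  a  c  c
''  0  0  0  0  0  0  0  0  0  0
 b  0  0  1  1  1  1  1  1  1  1
 a  0  1  1  2  2  2  2  2  2  2
 a  0  1  1  2  2  3  3  3  3  3
 a  0  1  1  2  2  3  3  4  4  4
 c  0  1  1  2  3  3  4  4  5  5
 a  0  1  1  2  3  4  4  5  5  5

5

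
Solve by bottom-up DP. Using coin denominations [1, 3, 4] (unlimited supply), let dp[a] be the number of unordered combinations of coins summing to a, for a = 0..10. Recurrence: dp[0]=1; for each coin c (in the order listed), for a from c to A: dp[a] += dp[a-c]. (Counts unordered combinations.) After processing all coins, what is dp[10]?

8

after  coin     0     1     2     3     4     5     6     7     8     9    10
          1     1     1     1     1     1     1     1     1     1     1     1
          3     1     1     1     2     2     2     3     3     3     4     4
          4     1     1     1     2     3     3     4     5     6     7     8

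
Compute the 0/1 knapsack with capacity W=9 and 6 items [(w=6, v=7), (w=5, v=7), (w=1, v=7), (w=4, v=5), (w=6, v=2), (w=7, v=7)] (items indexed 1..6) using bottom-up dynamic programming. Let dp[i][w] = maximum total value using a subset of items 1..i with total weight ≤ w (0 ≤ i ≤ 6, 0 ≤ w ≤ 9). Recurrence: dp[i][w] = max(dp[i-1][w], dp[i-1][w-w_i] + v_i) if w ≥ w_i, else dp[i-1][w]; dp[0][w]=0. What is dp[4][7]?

14

i\w   0   1   2   3   4   5   6   7   8   9
  0   0   0   0   0   0   0   0   0   0   0
  1   0   0   0   0   0   0   7   7   7   7
  2   0   0   0   0   0   7   7   7   7   7
  3   0   7   7   7   7   7  14  14  14  14
  4   0   7   7   7   7  12  14  14  14  14
  5   0   7   7   7   7  12  14  14  14  14
  6   0   7   7   7   7  12  14  14  14  14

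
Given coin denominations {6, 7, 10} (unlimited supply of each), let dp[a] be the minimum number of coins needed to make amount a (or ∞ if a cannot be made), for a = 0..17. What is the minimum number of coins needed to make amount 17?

2

 a  0  1  2  3  4  5  6  7  8  9 10 11 12 13 14 15 16 17
dp  0  -  -  -  -  -  1  1  -  -  1  -  2  2  2  -  2  2
(- denotes ∞ / unreachable)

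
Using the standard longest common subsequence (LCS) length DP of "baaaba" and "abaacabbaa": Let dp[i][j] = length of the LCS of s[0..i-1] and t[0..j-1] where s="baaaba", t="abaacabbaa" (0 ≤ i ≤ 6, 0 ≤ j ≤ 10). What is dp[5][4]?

   ''  a  b  a  a  c  a  b  b  a  a
''  0  0  0  0  0  0  0  0  0  0  0
 b  0  0  1  1  1  1  1  1  1  1  1
 a  0  1  1  2  2  2  2  2  2  2  2
 a  0  1  1  2  3  3  3  3  3  3  3
 a  0  1  1  2  3  3  4  4  4  4  4
 b  0  1  2  2  3  3  4  5  5  5  5
 a  0  1  2  3  3  3  4  5  5  6  6

3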